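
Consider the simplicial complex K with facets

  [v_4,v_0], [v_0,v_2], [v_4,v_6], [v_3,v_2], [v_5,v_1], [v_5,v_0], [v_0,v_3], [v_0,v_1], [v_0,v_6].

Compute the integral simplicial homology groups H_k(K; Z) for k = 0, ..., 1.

H_0 = Z,  H_1 = Z^3.

Order the vertices as v_0 < v_1 < v_2 < v_3 < v_4 < v_5 < v_6. Listing each simplex with vertices in this order, K has dimension 1 with simplices:

  0-simplices (7): [v_0], [v_1], [v_2], [v_3], [v_4], [v_5], [v_6]
  1-simplices (9): [v_0,v_1], [v_0,v_2], [v_0,v_3], [v_0,v_4], [v_0,v_5], [v_0,v_6], [v_1,v_5], [v_2,v_3], [v_4,v_6]

Hence C_0 ≅ Z^7, C_1 ≅ Z^9.

The boundary map ∂_1: C_1 → C_0 sends each edge [p,q] (with p < q) to q − p.
The 7×9 boundary matrix has rank 6 and Smith normal form diag(1,1,1,1,1,1).

Computing H_k = (kernel of ∂_k) / (image of ∂_{k+1}):

  H_0: rank C_0 − rank ∂_1 = 7 − 6 = 1, and the invariant factors of ∂_1 are all 1, so H_0 ≅ Z.
  H_1: rank ker ∂_1 − rank ∂_2 = (9 − 6) − 0 = 3, and there is no ∂_2, so H_1 ≅ Z^3.

(K is a triangulation of a wedge of 3 circles.)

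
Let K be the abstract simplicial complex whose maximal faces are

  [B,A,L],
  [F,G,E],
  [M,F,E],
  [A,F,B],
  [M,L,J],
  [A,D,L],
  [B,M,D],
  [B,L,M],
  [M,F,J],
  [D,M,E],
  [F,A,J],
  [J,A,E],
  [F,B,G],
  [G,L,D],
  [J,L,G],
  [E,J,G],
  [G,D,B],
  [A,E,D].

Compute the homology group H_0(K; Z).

H_0 ≅ Z.

K has 9 vertices, 27 edges, 18 triangles.
rank ∂_0 = 0, rank ∂_1 = 8 ⇒ b_0 = 9 − 0 − 8 = 1; all invariant factors of ∂_1 are 1 so no torsion. So H_0 ≅ Z.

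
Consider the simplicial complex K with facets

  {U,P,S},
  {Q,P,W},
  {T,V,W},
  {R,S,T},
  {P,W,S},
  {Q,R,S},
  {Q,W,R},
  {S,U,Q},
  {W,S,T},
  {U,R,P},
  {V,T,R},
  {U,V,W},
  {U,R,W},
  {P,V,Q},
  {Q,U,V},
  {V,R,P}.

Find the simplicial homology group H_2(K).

We work with the vertex ordering P < Q < R < S < T < U < V < W. The simplices of K, each written with vertices in increasing order, are:

  0-simplices (8): P, Q, R, S, T, U, V, W
  1-simplices (24): PQ, PR, PS, PU, PV, PW, QR, QS, QU, QV, QW, RS, RT, RU, RV, RW, ST, SU, SW, TV, TW, UV, UW, VW
  2-simplices (16): PQV, PQW, PRU, PRV, PSU, PSW, QRS, QRW, QSU, QUV, RST, RTV, RUW, STW, TVW, UVW

giving chain groups C_0 ≅ Z^8, C_1 ≅ Z^24, C_2 ≅ Z^16.

The boundary map ∂_1: C_1 → C_0 maps an edge to its endpoints' difference, ∂[p,q] = q − p.
The 8×24 boundary matrix has rank 7 and Smith normal form diag(1,1,1,1,1,1,1).

Boundary ∂_2: C_2 → C_1 acts by ∂[p,q,r] = [q,r] − [p,r] + [p,q]. For instance
  ∂RTV = TV − RV + RT,
  ∂STW = TW − SW + ST.
This gives a 24×16 integer matrix of rank 15; reducing to Smith normal form yields diagonal entries (1,1,1,1,1,1,1,1,1,1,1,1,1,1,1).

From H_k ≅ ker(∂_k) / im(∂_{k+1}) we obtain:

  H_2: rank ker ∂_2 − rank ∂_3 = (16 − 15) − 0 = 1, and there is no ∂_3, so H_2 = Z.

H_2 ≅ Z.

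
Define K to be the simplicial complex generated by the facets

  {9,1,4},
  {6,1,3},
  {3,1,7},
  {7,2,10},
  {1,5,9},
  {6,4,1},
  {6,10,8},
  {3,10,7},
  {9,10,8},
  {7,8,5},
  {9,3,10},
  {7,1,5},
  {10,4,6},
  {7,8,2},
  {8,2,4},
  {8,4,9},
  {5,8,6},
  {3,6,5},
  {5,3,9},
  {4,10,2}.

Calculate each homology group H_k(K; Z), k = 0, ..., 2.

H_0 = Z,  H_1 = Z ⊕ Z/2,  H_2 = 0.

K has 10 vertices, 30 edges, 20 triangles.
rank ∂_0 = 0, rank ∂_1 = 9 ⇒ b_0 = 10 − 0 − 9 = 1; all invariant factors of ∂_1 are 1 so no torsion. So H_0 ≅ Z.
rank ∂_1 = 9, rank ∂_2 = 20 ⇒ b_1 = 30 − 9 − 20 = 1; ∂_2 has invariant factor(s) [2] giving torsion. So H_1 ≅ Z ⊕ Z/2.
rank ∂_2 = 20, rank ∂_3 = 0 ⇒ b_2 = 20 − 20 − 0 = 0. So H_2 ≅ 0.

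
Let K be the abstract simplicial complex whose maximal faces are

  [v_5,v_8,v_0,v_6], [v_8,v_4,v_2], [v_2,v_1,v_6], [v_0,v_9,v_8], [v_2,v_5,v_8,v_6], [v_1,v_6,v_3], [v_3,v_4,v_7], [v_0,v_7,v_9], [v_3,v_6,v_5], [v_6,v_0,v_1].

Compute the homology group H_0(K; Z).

H_0 ≅ Z.

Fix the vertex order v_0 < v_1 < v_2 < v_3 < v_4 < v_5 < v_6 < v_7 < v_8 < v_9 and write every simplex with vertices in increasing order. Then dim K = 3 and the simplices of K are:

  0-simplices (10): [v_0], [v_1], [v_2], [v_3], [v_4], [v_5], [v_6], [v_7], [v_8], [v_9]
  1-simplices (24): (24 of them)
  2-simplices (15): (15 of them)
  3-simplices (2): [v_0,v_5,v_6,v_8], [v_2,v_5,v_6,v_8]

giving chain groups C_0 ≅ Z^10, C_1 ≅ Z^24, C_2 ≅ Z^15, C_3 ≅ Z^2.

Boundary ∂_1: C_1 → C_0 is given by ∂[p,q] = [q] − [p]. For instance
  ∂[v_8,v_9] = [v_9] − [v_8].
The resulting 10×24 matrix has rank 9, and its Smith normal form has invariant factors (1,1,1,1,1,1,1,1,1).

Boundary ∂_2: C_2 → C_1 acts by ∂[p,q,r] = [q,r] − [p,r] + [p,q]. For instance
  ∂[v_1,v_3,v_6] = [v_3,v_6] − [v_1,v_6] + [v_1,v_3],
  ∂[v_3,v_4,v_7] = [v_4,v_7] − [v_3,v_7] + [v_3,v_4].
The 24×15 boundary matrix has rank 13 and Smith normal form diag(1,1,1,1,1,1,1,1,1,1,1,1,1).

Boundary ∂_3: C_3 → C_2 sends each 3-simplex σ to the alternating sum Σ_i (−1)^i (σ with its i-th vertex removed). For instance
  ∂[v_0,v_5,v_6,v_8] = [v_5,v_6,v_8] − [v_0,v_6,v_8] + [v_0,v_5,v_8] − [v_0,v_5,v_6],
  ∂[v_2,v_5,v_6,v_8] = [v_5,v_6,v_8] − [v_2,v_6,v_8] + [v_2,v_5,v_8] − [v_2,v_5,v_6].
The 15×2 boundary matrix has rank 2 and Smith normal form diag(1,1).

Reading off H_k = ker ∂_k / im ∂_{k+1}:

  H_0: rank C_0 − rank ∂_1 = 10 − 9 = 1, and the invariant factors of ∂_1 are all 1, so H_0 = Z.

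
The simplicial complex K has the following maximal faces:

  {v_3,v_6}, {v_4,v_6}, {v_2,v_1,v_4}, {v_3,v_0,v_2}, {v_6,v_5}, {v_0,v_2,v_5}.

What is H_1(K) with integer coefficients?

H_1 = Z^2.

Fix the vertex order v_0 < v_1 < v_2 < v_3 < v_4 < v_5 < v_6 and write every simplex with vertices in increasing order. Then dim K = 2 and the simplices of K are:

  0-simplices (7): [v_0], [v_1], [v_2], [v_3], [v_4], [v_5], [v_6]
  1-simplices (11): [v_0,v_2], [v_0,v_3], [v_0,v_5], [v_1,v_2], [v_1,v_4], [v_2,v_3], [v_2,v_4], [v_2,v_5], [v_3,v_6], [v_4,v_6], [v_5,v_6]
  2-simplices (3): [v_0,v_2,v_3], [v_0,v_2,v_5], [v_1,v_2,v_4]

giving chain groups C_0 ≅ Z^7, C_1 ≅ Z^11, C_2 ≅ Z^3.

Boundary ∂_1: C_1 → C_0 is given by ∂[p,q] = [q] − [p].
This gives a 7×11 integer matrix of rank 6; reducing to Smith normal form yields diagonal entries (1,1,1,1,1,1).

The boundary map ∂_2: C_2 → C_1 sends each 2-simplex [p,q,r] to [q,r] − [p,r] + [p,q]. For instance
  ∂[v_1,v_2,v_4] = [v_2,v_4] − [v_1,v_4] + [v_1,v_2],
  ∂[v_0,v_2,v_3] = [v_2,v_3] − [v_0,v_3] + [v_0,v_2].
The 11×3 boundary matrix has rank 3 and Smith normal form diag(1,1,1).

From H_k ≅ ker(∂_k) / im(∂_{k+1}) we obtain:

  H_1: rank ker ∂_1 − rank ∂_2 = (11 − 6) − 3 = 2, and the invariant factors of ∂_2 are all 1, so H_1 = Z^2.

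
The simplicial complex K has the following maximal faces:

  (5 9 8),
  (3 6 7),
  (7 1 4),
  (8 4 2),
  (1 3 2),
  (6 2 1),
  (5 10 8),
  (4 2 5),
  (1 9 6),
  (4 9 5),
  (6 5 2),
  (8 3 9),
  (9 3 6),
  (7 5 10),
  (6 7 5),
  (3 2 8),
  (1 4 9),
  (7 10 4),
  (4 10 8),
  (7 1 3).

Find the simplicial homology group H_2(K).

H_2 = 0.

We work with the vertex ordering 1 < 2 < 3 < 4 < 5 < 6 < 7 < 8 < 9 < 10. The simplices of K, each written with vertices in increasing order, are:

  0-simplices (10): [1], [2], [3], [4], [5], [6], [7], [8], [9], [10]
  1-simplices (30): (30 of them)
  2-simplices (20): (20 of them)

Hence C_0 ≅ Z^10, C_1 ≅ Z^30, C_2 ≅ Z^20.

∂_1: C_1 → C_0 maps an edge to its endpoints' difference, ∂[p,q] = q − p. For instance
  ∂[6,7] = [7] − [6].
The 10×30 boundary matrix has rank 9 and Smith normal form diag(1,1,1,1,1,1,1,1,1).

Boundary ∂_2: C_2 → C_1 maps a triangle to the signed sum of its edges. For instance
  ∂[5,7,10] = [7,10] − [5,10] + [5,7],
  ∂[3,8,9] = [8,9] − [3,9] + [3,8].
As a 30×20 matrix over Z this has rank 20, with invariant factors (1,1,1,1,1,1,1,1,1,1,1,1,1,1,1,1,1,1,1,2).

From H_k ≅ ker(∂_k) / im(∂_{k+1}) we obtain:

  H_2: rank ker ∂_2 − rank ∂_3 = (20 − 20) − 0 = 0, and there is no ∂_3, so H_2 = 0.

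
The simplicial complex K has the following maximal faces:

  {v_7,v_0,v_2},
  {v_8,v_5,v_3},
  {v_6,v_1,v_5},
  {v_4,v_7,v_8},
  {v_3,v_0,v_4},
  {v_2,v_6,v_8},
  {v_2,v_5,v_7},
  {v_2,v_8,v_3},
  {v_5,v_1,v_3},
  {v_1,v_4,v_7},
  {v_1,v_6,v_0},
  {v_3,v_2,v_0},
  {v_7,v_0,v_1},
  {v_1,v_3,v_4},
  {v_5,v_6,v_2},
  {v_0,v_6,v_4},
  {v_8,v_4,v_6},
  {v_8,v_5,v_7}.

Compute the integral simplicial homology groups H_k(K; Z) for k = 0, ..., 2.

H_0 = Z,  H_1 = Z ⊕ Z/2Z,  H_2 = 0.

We work with the vertex ordering v_0 < v_1 < v_2 < v_3 < v_4 < v_5 < v_6 < v_7 < v_8. The simplices of K, each written with vertices in increasing order, are:

  0-simplices (9): [v_0], [v_1], [v_2], [v_3], [v_4], [v_5], [v_6], [v_7], [v_8]
  1-simplices (27): (27 of them)
  2-simplices (18): (18 of them)

so the chain groups are C_0 ≅ Z^9, C_1 ≅ Z^27, C_2 ≅ Z^18.

∂_1: C_1 → C_0 maps an edge to its endpoints' difference, ∂[p,q] = q − p.
This gives a 9×27 integer matrix of rank 8; reducing to Smith normal form yields diagonal entries (1,1,1,1,1,1,1,1).

Boundary ∂_2: C_2 → C_1 sends each 2-simplex [p,q,r] to [q,r] − [p,r] + [p,q]. For instance
  ∂[v_0,v_1,v_7] = [v_1,v_7] − [v_0,v_7] + [v_0,v_1],
  ∂[v_4,v_7,v_8] = [v_7,v_8] − [v_4,v_8] + [v_4,v_7].
The resulting 27×18 matrix has rank 18, and its Smith normal form has invariant factors (1,1,1,1,1,1,1,1,1,1,1,1,1,1,1,1,1,2).

Now H_k = ker ∂_k / im ∂_{k+1}, so:

  H_0: rank C_0 − rank ∂_1 = 9 − 8 = 1, and the invariant factors of ∂_1 are all 1, so H_0 ≅ Z.
  H_1: rank ker ∂_1 − rank ∂_2 = (27 − 8) − 18 = 1, and ∂_2 has invariant factor 2 > 1, so H_1 ≅ Z ⊕ Z/2Z.
  H_2: rank ker ∂_2 − rank ∂_3 = (18 − 18) − 0 = 0, and there is no ∂_3, so H_2 ≅ 0.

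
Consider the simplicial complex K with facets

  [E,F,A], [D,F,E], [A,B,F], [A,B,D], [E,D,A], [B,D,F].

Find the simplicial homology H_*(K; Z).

H_0 = Z,  H_1 = 0,  H_2 = Z.

Order the vertices as A < B < D < E < F. Listing each simplex with vertices in this order, K has dimension 2 with simplices:

  0-simplices (5): A, B, D, E, F
  1-simplices (9): AB, AD, AE, AF, BD, BF, DE, DF, EF
  2-simplices (6): ABD, ABF, ADE, AEF, BDF, DEF

Hence C_0 ≅ Z^5, C_1 ≅ Z^9, C_2 ≅ Z^6.

Boundary ∂_1: C_1 → C_0 maps an edge to its endpoints' difference, ∂[p,q] = q − p. For instance
  ∂AD = D − A.
This gives a 5×9 integer matrix of rank 4; reducing to Smith normal form yields diagonal entries (1,1,1,1).

The boundary map ∂_2: C_2 → C_1 maps a triangle to the signed sum of its edges. For instance
  ∂ABD = BD − AD + AB,
  ∂ADE = DE − AE + AD.
This gives a 9×6 integer matrix of rank 5; reducing to Smith normal form yields diagonal entries (1,1,1,1,1).

From H_k ≅ ker(∂_k) / im(∂_{k+1}) we obtain:

  H_0: rank C_0 − rank ∂_1 = 5 − 4 = 1, and the invariant factors of ∂_1 are all 1, so H_0 ≅ Z.
  H_1: rank ker ∂_1 − rank ∂_2 = (9 − 4) − 5 = 0, and the invariant factors of ∂_2 are all 1, so H_1 ≅ 0.
  H_2: rank ker ∂_2 − rank ∂_3 = (6 − 5) − 0 = 1, and there is no ∂_3, so H_2 ≅ Z.

As a check, the Euler characteristic is 5 − 9 + 6 = 2, which agrees with 1 − 0 + 1 = 2.
(K is a triangulation of the 2-sphere S^2.)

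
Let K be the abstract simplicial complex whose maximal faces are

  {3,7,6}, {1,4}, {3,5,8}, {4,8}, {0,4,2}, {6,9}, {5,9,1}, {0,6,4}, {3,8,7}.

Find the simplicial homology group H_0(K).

H_0 = Z.

Fix the vertex order 0 < 1 < 2 < 3 < 4 < 5 < 6 < 7 < 8 < 9 and write every simplex with vertices in increasing order. Then dim K = 2 and the simplices of K are:

  0-simplices (10): [0], [1], [2], [3], [4], [5], [6], [7], [8], [9]
  1-simplices (18): [0,2], [0,4], [0,6], [1,4], [1,5], [1,9], [2,4], [3,5], [3,6], [3,7], [3,8], [4,6], [4,8], [5,8], [5,9], [6,7], [6,9], [7,8]
  2-simplices (6): [0,2,4], [0,4,6], [1,5,9], [3,5,8], [3,6,7], [3,7,8]

giving chain groups C_0 ≅ Z^10, C_1 ≅ Z^18, C_2 ≅ Z^6.

∂_1: C_1 → C_0 is given by ∂[p,q] = [q] − [p]. For instance
  ∂[0,2] = [2] − [0].
The resulting 10×18 matrix has rank 9, and its Smith normal form has invariant factors (1,1,1,1,1,1,1,1,1).

Boundary ∂_2: C_2 → C_1 acts by ∂[p,q,r] = [q,r] − [p,r] + [p,q]. For instance
  ∂[1,5,9] = [5,9] − [1,9] + [1,5],
  ∂[0,4,6] = [4,6] − [0,6] + [0,4].
As a 18×6 matrix over Z this has rank 6, with invariant factors (1,1,1,1,1,1).

Computing H_k = (kernel of ∂_k) / (image of ∂_{k+1}):

  H_0: rank C_0 − rank ∂_1 = 10 − 9 = 1, and the invariant factors of ∂_1 are all 1, so H_0 ≅ Z.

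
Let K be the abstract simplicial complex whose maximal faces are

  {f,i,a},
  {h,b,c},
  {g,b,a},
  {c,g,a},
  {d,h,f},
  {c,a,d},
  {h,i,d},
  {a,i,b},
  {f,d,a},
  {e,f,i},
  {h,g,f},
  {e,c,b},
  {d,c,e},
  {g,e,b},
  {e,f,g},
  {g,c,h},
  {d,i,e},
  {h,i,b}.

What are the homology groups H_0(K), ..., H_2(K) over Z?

H_0 = Z,  H_1 = Z ⊕ Z/2,  H_2 = 0.

K has 9 vertices, 27 edges, 18 triangles.
rank ∂_0 = 0, rank ∂_1 = 8 ⇒ b_0 = 9 − 0 − 8 = 1; all invariant factors of ∂_1 are 1 so no torsion. So H_0 ≅ Z.
rank ∂_1 = 8, rank ∂_2 = 18 ⇒ b_1 = 27 − 8 − 18 = 1; ∂_2 has invariant factor(s) [2] giving torsion. So H_1 ≅ Z ⊕ Z/2.
rank ∂_2 = 18, rank ∂_3 = 0 ⇒ b_2 = 18 − 18 − 0 = 0. So H_2 ≅ 0.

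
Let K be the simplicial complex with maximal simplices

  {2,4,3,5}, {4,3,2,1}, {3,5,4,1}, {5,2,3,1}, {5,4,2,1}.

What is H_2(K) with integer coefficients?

H_2 ≅ 0.

Fix the vertex order 1 < 2 < 3 < 4 < 5 and write every simplex with vertices in increasing order. Then dim K = 3 and the simplices of K are:

  0-simplices (5): [1], [2], [3], [4], [5]
  1-simplices (10): [1,2], [1,3], [1,4], [1,5], [2,3], [2,4], [2,5], [3,4], [3,5], [4,5]
  2-simplices (10): [1,2,3], [1,2,4], [1,2,5], [1,3,4], [1,3,5], [1,4,5], [2,3,4], [2,3,5], [2,4,5], [3,4,5]
  3-simplices (5): [1,2,3,4], [1,2,3,5], [1,2,4,5], [1,3,4,5], [2,3,4,5]

giving chain groups C_0 ≅ Z^5, C_1 ≅ Z^10, C_2 ≅ Z^10, C_3 ≅ Z^5.

∂_1: C_1 → C_0 sends each edge [p,q] (with p < q) to q − p.
The resulting 5×10 matrix has rank 4, and its Smith normal form has invariant factors (1,1,1,1).

∂_2: C_2 → C_1 sends each 2-simplex [p,q,r] to [q,r] − [p,r] + [p,q]. For instance
  ∂[1,2,3] = [2,3] − [1,3] + [1,2],
  ∂[1,3,5] = [3,5] − [1,5] + [1,3].
As a 10×10 matrix over Z this has rank 6, with invariant factors (1,1,1,1,1,1).

The boundary map ∂_3: C_3 → C_2 sends each 3-simplex σ to the alternating sum Σ_i (−1)^i (σ with its i-th vertex removed). For instance
  ∂[2,3,4,5] = [3,4,5] − [2,4,5] + [2,3,5] − [2,3,4],
  ∂[1,2,3,5] = [2,3,5] − [1,3,5] + [1,2,5] − [1,2,3].
This gives a 10×5 integer matrix of rank 4; reducing to Smith normal form yields diagonal entries (1,1,1,1).

Reading off H_k = ker ∂_k / im ∂_{k+1}:

  H_2: rank ker ∂_2 − rank ∂_3 = (10 − 6) − 4 = 0, and the invariant factors of ∂_3 are all 1, so H_2 = 0.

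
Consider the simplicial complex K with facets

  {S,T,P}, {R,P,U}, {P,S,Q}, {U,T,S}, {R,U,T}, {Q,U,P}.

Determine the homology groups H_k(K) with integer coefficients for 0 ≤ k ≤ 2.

We work with the vertex ordering P < Q < R < S < T < U. The simplices of K, each written with vertices in increasing order, are:

  0-simplices (6): P, Q, R, S, T, U
  1-simplices (12): PQ, PR, PS, PT, PU, QS, QU, RT, RU, ST, SU, TU
  2-simplices (6): PQS, PQU, PRU, PST, RTU, STU

so the chain groups are C_0 ≅ Z^6, C_1 ≅ Z^12, C_2 ≅ Z^6.

The boundary map ∂_1: C_1 → C_0 maps an edge to its endpoints' difference, ∂[p,q] = q − p. For instance
  ∂QU = U − Q.
As a 6×12 matrix over Z this has rank 5, with invariant factors (1,1,1,1,1).

Boundary ∂_2: C_2 → C_1 sends each 2-simplex [p,q,r] to [q,r] − [p,r] + [p,q]. For instance
  ∂STU = TU − SU + ST,
  ∂RTU = TU − RU + RT.
The resulting 12×6 matrix has rank 6, and its Smith normal form has invariant factors (1,1,1,1,1,1).

Now H_k = ker ∂_k / im ∂_{k+1}, so:

  H_0: rank C_0 − rank ∂_1 = 6 − 5 = 1, and the invariant factors of ∂_1 are all 1, so H_0 = Z.
  H_1: rank ker ∂_1 − rank ∂_2 = (12 − 5) − 6 = 1, and the invariant factors of ∂_2 are all 1, so H_1 = Z.
  H_2: rank ker ∂_2 − rank ∂_3 = (6 − 6) − 0 = 0, and there is no ∂_3, so H_2 = 0.

H_0 = Z,  H_1 = Z,  H_2 = 0.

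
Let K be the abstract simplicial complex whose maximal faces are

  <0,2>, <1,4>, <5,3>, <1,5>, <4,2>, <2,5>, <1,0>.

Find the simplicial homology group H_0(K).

H_0 ≅ Z.

We work with the vertex ordering 0 < 1 < 2 < 3 < 4 < 5. The simplices of K, each written with vertices in increasing order, are:

  0-simplices (6): [0], [1], [2], [3], [4], [5]
  1-simplices (7): [0,1], [0,2], [1,4], [1,5], [2,4], [2,5], [3,5]

Hence C_0 ≅ Z^6, C_1 ≅ Z^7.

∂_1: C_1 → C_0 sends each edge [p,q] (with p < q) to q − p. For instance
  ∂[1,5] = [5] − [1].
The resulting 6×7 matrix has rank 5, and its Smith normal form has invariant factors (1,1,1,1,1).

From H_k ≅ ker(∂_k) / im(∂_{k+1}) we obtain:

  H_0: rank C_0 − rank ∂_1 = 6 − 5 = 1, and the invariant factors of ∂_1 are all 1, so H_0 ≅ Z.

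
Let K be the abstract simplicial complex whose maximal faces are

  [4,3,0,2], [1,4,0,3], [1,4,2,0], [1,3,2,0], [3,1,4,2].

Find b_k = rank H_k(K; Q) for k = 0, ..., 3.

b_0 = 1, b_1 = 0, b_2 = 0, b_3 = 1.

Order the vertices as 0 < 1 < 2 < 3 < 4. Listing each simplex with vertices in this order, K has dimension 3 with simplices:

  0-simplices (5): [0], [1], [2], [3], [4]
  1-simplices (10): [0,1], [0,2], [0,3], [0,4], [1,2], [1,3], [1,4], [2,3], [2,4], [3,4]
  2-simplices (10): [0,1,2], [0,1,3], [0,1,4], [0,2,3], [0,2,4], [0,3,4], [1,2,3], [1,2,4], [1,3,4], [2,3,4]
  3-simplices (5): [0,1,2,3], [0,1,2,4], [0,1,3,4], [0,2,3,4], [1,2,3,4]

so the chain groups are C_0 ≅ Z^5, C_1 ≅ Z^10, C_2 ≅ Z^10, C_3 ≅ Z^5.

∂_1: C_1 → C_0 is given by ∂[p,q] = [q] − [p].
The resulting 5×10 matrix has rank 4, and its Smith normal form has invariant factors (1,1,1,1).

The boundary map ∂_2: C_2 → C_1 sends each 2-simplex [p,q,r] to [q,r] − [p,r] + [p,q]. For instance
  ∂[1,3,4] = [3,4] − [1,4] + [1,3],
  ∂[2,3,4] = [3,4] − [2,4] + [2,3].
This gives a 10×10 integer matrix of rank 6; reducing to Smith normal form yields diagonal entries (1,1,1,1,1,1).

∂_3: C_3 → C_2 sends each 3-simplex σ to the alternating sum Σ_i (−1)^i (σ with its i-th vertex removed). For instance
  ∂[1,2,3,4] = [2,3,4] − [1,3,4] + [1,2,4] − [1,2,3],
  ∂[0,1,2,3] = [1,2,3] − [0,2,3] + [0,1,3] − [0,1,2].
The 10×5 boundary matrix has rank 4 and Smith normal form diag(1,1,1,1).

From H_k ≅ ker(∂_k) / im(∂_{k+1}) we obtain:

  H_0: rank C_0 − rank ∂_1 = 5 − 4 = 1, and the invariant factors of ∂_1 are all 1, so H_0 = Z.
  H_1: rank ker ∂_1 − rank ∂_2 = (10 − 4) − 6 = 0, and the invariant factors of ∂_2 are all 1, so H_1 = 0.
  H_2: rank ker ∂_2 − rank ∂_3 = (10 − 6) − 4 = 0, and the invariant factors of ∂_3 are all 1, so H_2 = 0.
  H_3: rank ker ∂_3 − rank ∂_4 = (5 − 4) − 0 = 1, and there is no ∂_4, so H_3 = Z.

(K is a triangulation of the 3-sphere S^3.)

Hence the Betti numbers are b_0 = 1, b_1 = 0, b_2 = 0, b_3 = 1.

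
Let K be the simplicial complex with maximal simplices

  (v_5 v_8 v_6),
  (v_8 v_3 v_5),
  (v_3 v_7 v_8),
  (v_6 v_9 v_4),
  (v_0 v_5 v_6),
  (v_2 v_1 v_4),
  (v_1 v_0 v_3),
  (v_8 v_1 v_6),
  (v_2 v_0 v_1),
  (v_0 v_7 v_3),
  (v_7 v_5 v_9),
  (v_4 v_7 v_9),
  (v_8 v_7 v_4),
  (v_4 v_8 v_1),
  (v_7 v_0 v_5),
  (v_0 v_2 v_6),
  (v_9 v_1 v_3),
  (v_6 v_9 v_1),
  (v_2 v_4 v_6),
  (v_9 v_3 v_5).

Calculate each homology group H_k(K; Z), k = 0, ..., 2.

H_0 = Z,  H_1 = Z ⊕ Z_2,  H_2 = 0.

We work with the vertex ordering v_0 < v_1 < v_2 < v_3 < v_4 < v_5 < v_6 < v_7 < v_8 < v_9. The simplices of K, each written with vertices in increasing order, are:

  0-simplices (10): [v_0], [v_1], [v_2], [v_3], [v_4], [v_5], [v_6], [v_7], [v_8], [v_9]
  1-simplices (30): (30 of them)
  2-simplices (20): (20 of them)

so the chain groups are C_0 ≅ Z^10, C_1 ≅ Z^30, C_2 ≅ Z^20.

∂_1: C_1 → C_0 maps an edge to its endpoints' difference, ∂[p,q] = q − p. For instance
  ∂[v_0,v_6] = [v_6] − [v_0].
The resulting 10×30 matrix has rank 9, and its Smith normal form has invariant factors (1,1,1,1,1,1,1,1,1).

∂_2: C_2 → C_1 maps a triangle to the signed sum of its edges. For instance
  ∂[v_5,v_6,v_8] = [v_6,v_8] − [v_5,v_8] + [v_5,v_6],
  ∂[v_2,v_4,v_6] = [v_4,v_6] − [v_2,v_6] + [v_2,v_4].
The 30×20 boundary matrix has rank 20 and Smith normal form diag(1,1,1,1,1,1,1,1,1,1,1,1,1,1,1,1,1,1,1,2).

Reading off H_k = ker ∂_k / im ∂_{k+1}:

  H_0: rank C_0 − rank ∂_1 = 10 − 9 = 1, and the invariant factors of ∂_1 are all 1, so H_0 = Z.
  H_1: rank ker ∂_1 − rank ∂_2 = (30 − 9) − 20 = 1, and ∂_2 has invariant factor 2 > 1, so H_1 = Z ⊕ Z_2.
  H_2: rank ker ∂_2 − rank ∂_3 = (20 − 20) − 0 = 0, and there is no ∂_3, so H_2 = 0.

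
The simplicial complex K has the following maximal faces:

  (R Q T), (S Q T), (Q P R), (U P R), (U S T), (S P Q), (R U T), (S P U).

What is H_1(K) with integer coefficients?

K has 6 vertices, 12 edges, 8 triangles.
rank ∂_1 = 5, rank ∂_2 = 7 ⇒ b_1 = 12 − 5 − 7 = 0; all invariant factors of ∂_2 are 1 so no torsion. So H_1 = 0.

H_1 ≅ 0.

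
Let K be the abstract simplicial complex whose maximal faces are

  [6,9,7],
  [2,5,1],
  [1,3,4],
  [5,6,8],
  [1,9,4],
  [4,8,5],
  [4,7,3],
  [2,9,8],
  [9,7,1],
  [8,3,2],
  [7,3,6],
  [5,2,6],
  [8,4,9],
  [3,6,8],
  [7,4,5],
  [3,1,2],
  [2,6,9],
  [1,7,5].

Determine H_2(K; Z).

H_2 ≅ 0.

Order the vertices as 1 < 2 < 3 < 4 < 5 < 6 < 7 < 8 < 9. Listing each simplex with vertices in this order, K has dimension 2 with simplices:

  0-simplices (9): [1], [2], [3], [4], [5], [6], [7], [8], [9]
  1-simplices (27): (27 of them)
  2-simplices (18): [1,2,3], [1,2,5], [1,3,4], [1,4,9], [1,5,7], [1,7,9], [2,3,8], [2,5,6], [2,6,9], [2,8,9], [3,4,7], [3,6,7], [3,6,8], [4,5,7], [4,5,8], [4,8,9], [5,6,8], [6,7,9]

so the chain groups are C_0 ≅ Z^9, C_1 ≅ Z^27, C_2 ≅ Z^18.

∂_1: C_1 → C_0 is given by ∂[p,q] = [q] − [p]. For instance
  ∂[1,9] = [9] − [1].
The 9×27 boundary matrix has rank 8 and Smith normal form diag(1,1,1,1,1,1,1,1).

Boundary ∂_2: C_2 → C_1 sends each 2-simplex [p,q,r] to [q,r] − [p,r] + [p,q]. For instance
  ∂[5,6,8] = [6,8] − [5,8] + [5,6],
  ∂[1,2,5] = [2,5] − [1,5] + [1,2].
The resulting 27×18 matrix has rank 18, and its Smith normal form has invariant factors (1,1,1,1,1,1,1,1,1,1,1,1,1,1,1,1,1,2).

Computing H_k = (kernel of ∂_k) / (image of ∂_{k+1}):

  H_2: rank ker ∂_2 − rank ∂_3 = (18 − 18) − 0 = 0, and there is no ∂_3, so H_2 ≅ 0.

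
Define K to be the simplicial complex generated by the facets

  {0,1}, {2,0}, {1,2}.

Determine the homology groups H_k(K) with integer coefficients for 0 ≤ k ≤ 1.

We work with the vertex ordering 0 < 1 < 2. The simplices of K, each written with vertices in increasing order, are:

  0-simplices (3): [0], [1], [2]
  1-simplices (3): [0,1], [0,2], [1,2]

giving chain groups C_0 ≅ Z^3, C_1 ≅ Z^3.

The boundary map ∂_1: C_1 → C_0 maps an edge to its endpoints' difference, ∂[p,q] = q − p. For instance
  ∂[1,2] = [2] − [1].
The 3×3 boundary matrix has rank 2 and Smith normal form diag(1,1).

Reading off H_k = ker ∂_k / im ∂_{k+1}:

  H_0: rank C_0 − rank ∂_1 = 3 − 2 = 1, and the invariant factors of ∂_1 are all 1, so H_0 ≅ Z.
  H_1: rank ker ∂_1 − rank ∂_2 = (3 − 2) − 0 = 1, and there is no ∂_2, so H_1 ≅ Z.

As a check, the Euler characteristic is 3 − 3 = 0, which agrees with 1 − 1 = 0.
(K is a triangulation of the circle S^1.)

H_0 = Z,  H_1 = Z.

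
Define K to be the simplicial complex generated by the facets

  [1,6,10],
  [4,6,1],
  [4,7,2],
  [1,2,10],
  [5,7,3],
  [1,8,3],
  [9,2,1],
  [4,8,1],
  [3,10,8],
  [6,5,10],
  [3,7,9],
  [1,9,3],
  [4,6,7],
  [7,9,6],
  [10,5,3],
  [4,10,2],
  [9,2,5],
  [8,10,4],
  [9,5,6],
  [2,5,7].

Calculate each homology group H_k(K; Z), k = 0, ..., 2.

We work with the vertex ordering 1 < 2 < 3 < 4 < 5 < 6 < 7 < 8 < 9 < 10. The simplices of K, each written with vertices in increasing order, are:

  0-simplices (10): [1], [2], [3], [4], [5], [6], [7], [8], [9], [10]
  1-simplices (30): (30 of them)
  2-simplices (20): (20 of them)

Hence C_0 ≅ Z^10, C_1 ≅ Z^30, C_2 ≅ Z^20.

∂_1: C_1 → C_0 is given by ∂[p,q] = [q] − [p].
As a 10×30 matrix over Z this has rank 9, with invariant factors (1,1,1,1,1,1,1,1,1).

The boundary map ∂_2: C_2 → C_1 maps a triangle to the signed sum of its edges. For instance
  ∂[2,4,7] = [4,7] − [2,7] + [2,4],
  ∂[4,6,7] = [6,7] − [4,7] + [4,6].
This gives a 30×20 integer matrix of rank 20; reducing to Smith normal form yields diagonal entries (1,1,1,1,1,1,1,1,1,1,1,1,1,1,1,1,1,1,1,2).

Reading off H_k = ker ∂_k / im ∂_{k+1}:

  H_0: rank C_0 − rank ∂_1 = 10 − 9 = 1, and the invariant factors of ∂_1 are all 1, so H_0 ≅ Z.
  H_1: rank ker ∂_1 − rank ∂_2 = (30 − 9) − 20 = 1, and ∂_2 has invariant factor 2 > 1, so H_1 ≅ Z ⊕ Z/2.
  H_2: rank ker ∂_2 − rank ∂_3 = (20 − 20) − 0 = 0, and there is no ∂_3, so H_2 ≅ 0.

(K is a triangulation of the Klein bottle.)

H_0 ≅ Z,  H_1 ≅ Z ⊕ Z/2,  H_2 = 0.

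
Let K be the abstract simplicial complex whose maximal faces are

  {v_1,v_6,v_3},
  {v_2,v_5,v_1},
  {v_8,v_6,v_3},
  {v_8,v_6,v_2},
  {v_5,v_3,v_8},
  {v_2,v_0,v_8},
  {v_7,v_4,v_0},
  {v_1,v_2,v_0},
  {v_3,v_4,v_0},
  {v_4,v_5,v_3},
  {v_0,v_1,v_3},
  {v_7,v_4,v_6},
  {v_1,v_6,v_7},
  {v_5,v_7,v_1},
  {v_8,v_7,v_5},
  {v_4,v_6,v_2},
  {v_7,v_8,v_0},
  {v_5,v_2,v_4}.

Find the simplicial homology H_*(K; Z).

H_0 ≅ Z,  H_1 ≅ Z^2,  H_2 ≅ Z.

Take the total order v_0 < v_1 < v_2 < v_3 < v_4 < v_5 < v_6 < v_7 < v_8 on the vertex set. Then K (dimension 2) consists of the simplices:

  0-simplices (9): [v_0], [v_1], [v_2], [v_3], [v_4], [v_5], [v_6], [v_7], [v_8]
  1-simplices (27): (27 of them)
  2-simplices (18): (18 of them)

Hence C_0 ≅ Z^9, C_1 ≅ Z^27, C_2 ≅ Z^18.

Boundary ∂_1: C_1 → C_0 maps an edge to its endpoints' difference, ∂[p,q] = q − p. For instance
  ∂[v_4,v_6] = [v_6] − [v_4].
The resulting 9×27 matrix has rank 8, and its Smith normal form has invariant factors (1,1,1,1,1,1,1,1).

The boundary map ∂_2: C_2 → C_1 acts by ∂[p,q,r] = [q,r] − [p,r] + [p,q]. For instance
  ∂[v_0,v_1,v_2] = [v_1,v_2] − [v_0,v_2] + [v_0,v_1],
  ∂[v_0,v_7,v_8] = [v_7,v_8] − [v_0,v_8] + [v_0,v_7].
This gives a 27×18 integer matrix of rank 17; reducing to Smith normal form yields diagonal entries (1,1,1,1,1,1,1,1,1,1,1,1,1,1,1,1,1).

From H_k ≅ ker(∂_k) / im(∂_{k+1}) we obtain:

  H_0: rank C_0 − rank ∂_1 = 9 − 8 = 1, and the invariant factors of ∂_1 are all 1, so H_0 ≅ Z.
  H_1: rank ker ∂_1 − rank ∂_2 = (27 − 8) − 17 = 2, and the invariant factors of ∂_2 are all 1, so H_1 ≅ Z^2.
  H_2: rank ker ∂_2 − rank ∂_3 = (18 − 17) − 0 = 1, and there is no ∂_3, so H_2 ≅ Z.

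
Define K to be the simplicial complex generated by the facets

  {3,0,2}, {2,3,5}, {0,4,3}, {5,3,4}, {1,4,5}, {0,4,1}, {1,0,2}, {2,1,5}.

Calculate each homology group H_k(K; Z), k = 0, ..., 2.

Fix the vertex order 0 < 1 < 2 < 3 < 4 < 5 and write every simplex with vertices in increasing order. Then dim K = 2 and the simplices of K are:

  0-simplices (6): [0], [1], [2], [3], [4], [5]
  1-simplices (12): [0,1], [0,2], [0,3], [0,4], [1,2], [1,4], [1,5], [2,3], [2,5], [3,4], [3,5], [4,5]
  2-simplices (8): [0,1,2], [0,1,4], [0,2,3], [0,3,4], [1,2,5], [1,4,5], [2,3,5], [3,4,5]

Hence C_0 ≅ Z^6, C_1 ≅ Z^12, C_2 ≅ Z^8.

Boundary ∂_1: C_1 → C_0 maps an edge to its endpoints' difference, ∂[p,q] = q − p. For instance
  ∂[3,5] = [5] − [3].
The 6×12 boundary matrix has rank 5 and Smith normal form diag(1,1,1,1,1).

Boundary ∂_2: C_2 → C_1 sends each 2-simplex [p,q,r] to [q,r] − [p,r] + [p,q]. For instance
  ∂[0,2,3] = [2,3] − [0,3] + [0,2],
  ∂[1,4,5] = [4,5] − [1,5] + [1,4].
The resulting 12×8 matrix has rank 7, and its Smith normal form has invariant factors (1,1,1,1,1,1,1).

From H_k ≅ ker(∂_k) / im(∂_{k+1}) we obtain:

  H_0: rank C_0 − rank ∂_1 = 6 − 5 = 1, and the invariant factors of ∂_1 are all 1, so H_0 = Z.
  H_1: rank ker ∂_1 − rank ∂_2 = (12 − 5) − 7 = 0, and the invariant factors of ∂_2 are all 1, so H_1 = 0.
  H_2: rank ker ∂_2 − rank ∂_3 = (8 − 7) − 0 = 1, and there is no ∂_3, so H_2 = Z.

As a check, the Euler characteristic is 6 − 12 + 8 = 2, which agrees with 1 − 0 + 1 = 2.

H_0 ≅ Z,  H_1 = 0,  H_2 ≅ Z.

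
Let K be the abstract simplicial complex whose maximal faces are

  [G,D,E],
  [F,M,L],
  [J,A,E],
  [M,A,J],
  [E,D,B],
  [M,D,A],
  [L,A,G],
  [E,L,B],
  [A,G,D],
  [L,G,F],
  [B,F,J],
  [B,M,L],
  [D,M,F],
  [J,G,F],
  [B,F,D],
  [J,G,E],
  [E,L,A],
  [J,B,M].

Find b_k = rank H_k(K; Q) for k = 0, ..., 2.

b_0 = 1, b_1 = 1, b_2 = 0.

K has 9 vertices, 27 edges, 18 triangles.
rank ∂_0 = 0, rank ∂_1 = 8 ⇒ b_0 = 9 − 0 − 8 = 1; all invariant factors of ∂_1 are 1 so no torsion. So H_0 ≅ Z.
rank ∂_1 = 8, rank ∂_2 = 18 ⇒ b_1 = 27 − 8 − 18 = 1; ∂_2 has invariant factor(s) [2] giving torsion. So H_1 ≅ Z ⊕ Z/2Z.
rank ∂_2 = 18, rank ∂_3 = 0 ⇒ b_2 = 18 − 18 − 0 = 0. So H_2 ≅ 0.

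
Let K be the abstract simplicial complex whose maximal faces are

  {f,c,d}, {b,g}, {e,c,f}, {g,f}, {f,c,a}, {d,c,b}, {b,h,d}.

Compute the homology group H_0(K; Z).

Fix the vertex order a < b < c < d < e < f < g < h and write every simplex with vertices in increasing order. Then dim K = 2 and the simplices of K are:

  0-simplices (8): a, b, c, d, e, f, g, h
  1-simplices (13): ac, af, bc, bd, bg, bh, cd, ce, cf, df, dh, ef, fg
  2-simplices (5): acf, bcd, bdh, cdf, cef

Hence C_0 ≅ Z^8, C_1 ≅ Z^13, C_2 ≅ Z^5.

∂_1: C_1 → C_0 is given by ∂[p,q] = [q] − [p].
The 8×13 boundary matrix has rank 7 and Smith normal form diag(1,1,1,1,1,1,1).

Boundary ∂_2: C_2 → C_1 sends each 2-simplex [p,q,r] to [q,r] − [p,r] + [p,q]. For instance
  ∂acf = cf − af + ac,
  ∂bcd = cd − bd + bc.
The 13×5 boundary matrix has rank 5 and Smith normal form diag(1,1,1,1,1).

Reading off H_k = ker ∂_k / im ∂_{k+1}:

  H_0: rank C_0 − rank ∂_1 = 8 − 7 = 1, and the invariant factors of ∂_1 are all 1, so H_0 ≅ Z.

H_0 = Z.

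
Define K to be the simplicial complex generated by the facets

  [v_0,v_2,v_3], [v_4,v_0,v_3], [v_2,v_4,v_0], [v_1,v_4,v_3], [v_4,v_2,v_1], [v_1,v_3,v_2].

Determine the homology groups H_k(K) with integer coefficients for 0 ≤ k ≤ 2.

H_0 ≅ Z,  H_1 = 0,  H_2 ≅ Z.

Fix the vertex order v_0 < v_1 < v_2 < v_3 < v_4 and write every simplex with vertices in increasing order. Then dim K = 2 and the simplices of K are:

  0-simplices (5): [v_0], [v_1], [v_2], [v_3], [v_4]
  1-simplices (9): [v_0,v_2], [v_0,v_3], [v_0,v_4], [v_1,v_2], [v_1,v_3], [v_1,v_4], [v_2,v_3], [v_2,v_4], [v_3,v_4]
  2-simplices (6): [v_0,v_2,v_3], [v_0,v_2,v_4], [v_0,v_3,v_4], [v_1,v_2,v_3], [v_1,v_2,v_4], [v_1,v_3,v_4]

so the chain groups are C_0 ≅ Z^5, C_1 ≅ Z^9, C_2 ≅ Z^6.

∂_1: C_1 → C_0 is given by ∂[p,q] = [q] − [p].
The 5×9 boundary matrix has rank 4 and Smith normal form diag(1,1,1,1).

Boundary ∂_2: C_2 → C_1 maps a triangle to the signed sum of its edges. For instance
  ∂[v_0,v_2,v_4] = [v_2,v_4] − [v_0,v_4] + [v_0,v_2],
  ∂[v_0,v_2,v_3] = [v_2,v_3] − [v_0,v_3] + [v_0,v_2].
The resulting 9×6 matrix has rank 5, and its Smith normal form has invariant factors (1,1,1,1,1).

From H_k ≅ ker(∂_k) / im(∂_{k+1}) we obtain:

  H_0: rank C_0 − rank ∂_1 = 5 − 4 = 1, and the invariant factors of ∂_1 are all 1, so H_0 ≅ Z.
  H_1: rank ker ∂_1 − rank ∂_2 = (9 − 4) − 5 = 0, and the invariant factors of ∂_2 are all 1, so H_1 ≅ 0.
  H_2: rank ker ∂_2 − rank ∂_3 = (6 − 5) − 0 = 1, and there is no ∂_3, so H_2 ≅ Z.

As a check, the Euler characteristic is 5 − 9 + 6 = 2, which agrees with 1 − 0 + 1 = 2.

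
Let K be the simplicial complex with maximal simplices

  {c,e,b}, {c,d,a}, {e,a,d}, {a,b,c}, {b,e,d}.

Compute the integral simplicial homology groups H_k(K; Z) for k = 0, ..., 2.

K has 5 vertices, 10 edges, 5 triangles.
rank ∂_0 = 0, rank ∂_1 = 4 ⇒ b_0 = 5 − 0 − 4 = 1; all invariant factors of ∂_1 are 1 so no torsion. So H_0 = Z.
rank ∂_1 = 4, rank ∂_2 = 5 ⇒ b_1 = 10 − 4 − 5 = 1; all invariant factors of ∂_2 are 1 so no torsion. So H_1 = Z.
rank ∂_2 = 5, rank ∂_3 = 0 ⇒ b_2 = 5 − 5 − 0 = 0. So H_2 = 0.

H_0 = Z,  H_1 = Z,  H_2 = 0.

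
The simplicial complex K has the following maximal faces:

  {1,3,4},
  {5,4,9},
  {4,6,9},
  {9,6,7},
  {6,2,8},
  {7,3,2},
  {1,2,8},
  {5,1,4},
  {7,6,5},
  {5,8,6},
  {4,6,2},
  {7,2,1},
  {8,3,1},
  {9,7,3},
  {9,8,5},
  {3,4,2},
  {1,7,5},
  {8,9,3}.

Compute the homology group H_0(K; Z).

H_0 = Z.

K has 9 vertices, 27 edges, 18 triangles.
rank ∂_0 = 0, rank ∂_1 = 8 ⇒ b_0 = 9 − 0 − 8 = 1; all invariant factors of ∂_1 are 1 so no torsion. So H_0 ≅ Z.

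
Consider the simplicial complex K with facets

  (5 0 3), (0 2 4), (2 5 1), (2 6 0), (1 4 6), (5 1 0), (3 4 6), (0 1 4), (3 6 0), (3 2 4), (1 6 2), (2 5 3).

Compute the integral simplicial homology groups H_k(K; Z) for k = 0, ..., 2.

Order the vertices as 0 < 1 < 2 < 3 < 4 < 5 < 6. Listing each simplex with vertices in this order, K has dimension 2 with simplices:

  0-simplices (7): [0], [1], [2], [3], [4], [5], [6]
  1-simplices (18): [0,1], [0,2], [0,3], [0,4], [0,5], [0,6], [1,2], [1,4], [1,5], [1,6], [2,3], [2,4], [2,5], [2,6], [3,4], [3,5], [3,6], [4,6]
  2-simplices (12): [0,1,4], [0,1,5], [0,2,4], [0,2,6], [0,3,5], [0,3,6], [1,2,5], [1,2,6], [1,4,6], [2,3,4], [2,3,5], [3,4,6]

giving chain groups C_0 ≅ Z^7, C_1 ≅ Z^18, C_2 ≅ Z^12.

∂_1: C_1 → C_0 maps an edge to its endpoints' difference, ∂[p,q] = q − p. For instance
  ∂[1,5] = [5] − [1].
The 7×18 boundary matrix has rank 6 and Smith normal form diag(1,1,1,1,1,1).

The boundary map ∂_2: C_2 → C_1 maps a triangle to the signed sum of its edges. For instance
  ∂[2,3,5] = [3,5] − [2,5] + [2,3],
  ∂[0,1,4] = [1,4] − [0,4] + [0,1].
This gives a 18×12 integer matrix of rank 12; reducing to Smith normal form yields diagonal entries (1,1,1,1,1,1,1,1,1,1,1,2).

Now H_k = ker ∂_k / im ∂_{k+1}, so:

  H_0: rank C_0 − rank ∂_1 = 7 − 6 = 1, and the invariant factors of ∂_1 are all 1, so H_0 ≅ Z.
  H_1: rank ker ∂_1 − rank ∂_2 = (18 − 6) − 12 = 0, and ∂_2 has invariant factor 2 > 1, so H_1 ≅ Z/2.
  H_2: rank ker ∂_2 − rank ∂_3 = (12 − 12) − 0 = 0, and there is no ∂_3, so H_2 ≅ 0.

H_0 ≅ Z,  H_1 ≅ Z/2,  H_2 = 0.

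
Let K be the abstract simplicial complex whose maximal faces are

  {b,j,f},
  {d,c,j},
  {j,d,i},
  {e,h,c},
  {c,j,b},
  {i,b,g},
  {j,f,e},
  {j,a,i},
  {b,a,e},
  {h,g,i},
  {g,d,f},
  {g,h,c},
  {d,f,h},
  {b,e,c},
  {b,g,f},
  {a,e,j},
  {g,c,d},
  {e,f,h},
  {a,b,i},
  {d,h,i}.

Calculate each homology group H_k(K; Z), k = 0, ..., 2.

H_0 = Z,  H_1 = Z ⊕ Z/2,  H_2 = 0.

Take the total order a < b < c < d < e < f < g < h < i < j on the vertex set. Then K (dimension 2) consists of the simplices:

  0-simplices (10): a, b, c, d, e, f, g, h, i, j
  1-simplices (30): ab, ae, ai, aj, bc, be, bf, bg, bi, bj, cd, ce, cg, ch, cj, df, dg, dh, di, dj, ef, eh, ej, fg, fh, fj, gh, gi, hi, ij
  2-simplices (20): abe, abi, aej, aij, bce, bcj, bfg, bfj, bgi, cdg, cdj, ceh, cgh, dfg, dfh, dhi, dij, efh, efj, ghi

Hence C_0 ≅ Z^10, C_1 ≅ Z^30, C_2 ≅ Z^20.

The boundary map ∂_1: C_1 → C_0 sends each edge [p,q] (with p < q) to q − p. For instance
  ∂be = e − b.
This gives a 10×30 integer matrix of rank 9; reducing to Smith normal form yields diagonal entries (1,1,1,1,1,1,1,1,1).

The boundary map ∂_2: C_2 → C_1 maps a triangle to the signed sum of its edges. For instance
  ∂dfg = fg − dg + df,
  ∂dij = ij − dj + di.
The resulting 30×20 matrix has rank 20, and its Smith normal form has invariant factors (1,1,1,1,1,1,1,1,1,1,1,1,1,1,1,1,1,1,1,2).

Reading off H_k = ker ∂_k / im ∂_{k+1}:

  H_0: rank C_0 − rank ∂_1 = 10 − 9 = 1, and the invariant factors of ∂_1 are all 1, so H_0 ≅ Z.
  H_1: rank ker ∂_1 − rank ∂_2 = (30 − 9) − 20 = 1, and ∂_2 has invariant factor 2 > 1, so H_1 ≅ Z ⊕ Z/2.
  H_2: rank ker ∂_2 − rank ∂_3 = (20 − 20) − 0 = 0, and there is no ∂_3, so H_2 ≅ 0.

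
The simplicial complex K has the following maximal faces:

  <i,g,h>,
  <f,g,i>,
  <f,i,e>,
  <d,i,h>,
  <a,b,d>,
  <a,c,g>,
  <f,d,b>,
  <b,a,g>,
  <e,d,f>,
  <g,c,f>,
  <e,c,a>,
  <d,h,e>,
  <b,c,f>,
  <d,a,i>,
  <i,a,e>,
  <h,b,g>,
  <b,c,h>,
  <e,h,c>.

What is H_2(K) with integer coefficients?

K has 9 vertices, 27 edges, 18 triangles.
rank ∂_2 = 18, rank ∂_3 = 0 ⇒ b_2 = 18 − 18 − 0 = 0. So H_2 = 0.

H_2 = 0.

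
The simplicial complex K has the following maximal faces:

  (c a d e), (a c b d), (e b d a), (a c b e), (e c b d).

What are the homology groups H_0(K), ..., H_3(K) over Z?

H_0 = Z,  H_1 = 0,  H_2 = 0,  H_3 = Z.

K has 5 vertices, 10 edges, 10 triangles, 5 3-simplices.
rank ∂_0 = 0, rank ∂_1 = 4 ⇒ b_0 = 5 − 0 − 4 = 1; all invariant factors of ∂_1 are 1 so no torsion. So H_0 ≅ Z.
rank ∂_1 = 4, rank ∂_2 = 6 ⇒ b_1 = 10 − 4 − 6 = 0; all invariant factors of ∂_2 are 1 so no torsion. So H_1 ≅ 0.
rank ∂_2 = 6, rank ∂_3 = 4 ⇒ b_2 = 10 − 6 − 4 = 0; all invariant factors of ∂_3 are 1 so no torsion. So H_2 ≅ 0.
rank ∂_3 = 4, rank ∂_4 = 0 ⇒ b_3 = 5 − 4 − 0 = 1. So H_3 ≅ Z.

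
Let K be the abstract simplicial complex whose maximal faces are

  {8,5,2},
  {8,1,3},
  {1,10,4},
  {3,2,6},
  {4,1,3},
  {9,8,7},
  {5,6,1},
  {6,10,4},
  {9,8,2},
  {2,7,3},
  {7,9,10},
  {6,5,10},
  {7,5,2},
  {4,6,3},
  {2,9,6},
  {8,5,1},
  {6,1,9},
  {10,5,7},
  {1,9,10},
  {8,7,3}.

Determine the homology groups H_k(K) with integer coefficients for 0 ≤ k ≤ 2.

We work with the vertex ordering 1 < 2 < 3 < 4 < 5 < 6 < 7 < 8 < 9 < 10. The simplices of K, each written with vertices in increasing order, are:

  0-simplices (10): [1], [2], [3], [4], [5], [6], [7], [8], [9], [10]
  1-simplices (30): (30 of them)
  2-simplices (20): (20 of them)

Hence C_0 ≅ Z^10, C_1 ≅ Z^30, C_2 ≅ Z^20.

∂_1: C_1 → C_0 is given by ∂[p,q] = [q] − [p]. For instance
  ∂[3,7] = [7] − [3].
This gives a 10×30 integer matrix of rank 9; reducing to Smith normal form yields diagonal entries (1,1,1,1,1,1,1,1,1).

The boundary map ∂_2: C_2 → C_1 acts by ∂[p,q,r] = [q,r] − [p,r] + [p,q]. For instance
  ∂[1,6,9] = [6,9] − [1,9] + [1,6],
  ∂[1,5,8] = [5,8] − [1,8] + [1,5].
This gives a 30×20 integer matrix of rank 20; reducing to Smith normal form yields diagonal entries (1,1,1,1,1,1,1,1,1,1,1,1,1,1,1,1,1,1,1,2).

Computing H_k = (kernel of ∂_k) / (image of ∂_{k+1}):

  H_0: rank C_0 − rank ∂_1 = 10 − 9 = 1, and the invariant factors of ∂_1 are all 1, so H_0 ≅ Z.
  H_1: rank ker ∂_1 − rank ∂_2 = (30 − 9) − 20 = 1, and ∂_2 has invariant factor 2 > 1, so H_1 ≅ Z ⊕ Z/2Z.
  H_2: rank ker ∂_2 − rank ∂_3 = (20 − 20) − 0 = 0, and there is no ∂_3, so H_2 ≅ 0.

H_0 = Z,  H_1 = Z ⊕ Z/2Z,  H_2 = 0.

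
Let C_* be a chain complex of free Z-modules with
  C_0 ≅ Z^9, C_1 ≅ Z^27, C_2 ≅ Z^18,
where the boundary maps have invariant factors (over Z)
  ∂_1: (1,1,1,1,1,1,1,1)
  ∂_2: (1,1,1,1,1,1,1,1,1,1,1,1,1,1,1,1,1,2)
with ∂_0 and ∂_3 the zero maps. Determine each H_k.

H_0 ≅ Z,  H_1 ≅ Z ⊕ Z_2,  H_2 = 0.

H_0: b_0 = 9 − 0 − 8 = 1; torsion from ∂_1 factors > 1: none. So H_0 ≅ Z.
H_1: b_1 = 27 − 8 − 18 = 1; torsion from ∂_2 factors > 1: [2]. So H_1 ≅ Z ⊕ Z_2.
H_2: b_2 = 18 − 18 − 0 = 0; torsion from ∂_3 factors > 1: none. So H_2 ≅ 0.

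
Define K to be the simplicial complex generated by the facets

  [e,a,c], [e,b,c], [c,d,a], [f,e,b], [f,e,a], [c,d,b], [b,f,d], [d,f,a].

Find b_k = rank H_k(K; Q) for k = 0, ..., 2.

Order the vertices as a < b < c < d < e < f. Listing each simplex with vertices in this order, K has dimension 2 with simplices:

  0-simplices (6): a, b, c, d, e, f
  1-simplices (12): ac, ad, ae, af, bc, bd, be, bf, cd, ce, df, ef
  2-simplices (8): acd, ace, adf, aef, bcd, bce, bdf, bef

Hence C_0 ≅ Z^6, C_1 ≅ Z^12, C_2 ≅ Z^8.

∂_1: C_1 → C_0 is given by ∂[p,q] = [q] − [p]. For instance
  ∂ef = f − e.
This gives a 6×12 integer matrix of rank 5; reducing to Smith normal form yields diagonal entries (1,1,1,1,1).

Boundary ∂_2: C_2 → C_1 maps a triangle to the signed sum of its edges. For instance
  ∂aef = ef − af + ae,
  ∂bef = ef − bf + be.
The resulting 12×8 matrix has rank 7, and its Smith normal form has invariant factors (1,1,1,1,1,1,1).

From H_k ≅ ker(∂_k) / im(∂_{k+1}) we obtain:

  H_0: rank C_0 − rank ∂_1 = 6 − 5 = 1, and the invariant factors of ∂_1 are all 1, so H_0 = Z.
  H_1: rank ker ∂_1 − rank ∂_2 = (12 − 5) − 7 = 0, and the invariant factors of ∂_2 are all 1, so H_1 = 0.
  H_2: rank ker ∂_2 − rank ∂_3 = (8 − 7) − 0 = 1, and there is no ∂_3, so H_2 = Z.

(K is a triangulation of the 2-sphere S^2.)

Hence the Betti numbers are b_0 = 1, b_1 = 0, b_2 = 1.

b_0 = 1, b_1 = 0, b_2 = 1.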